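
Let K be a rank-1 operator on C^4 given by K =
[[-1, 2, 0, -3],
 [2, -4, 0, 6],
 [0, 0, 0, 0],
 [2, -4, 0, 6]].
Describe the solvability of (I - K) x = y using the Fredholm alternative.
(I - K) is singular (det(I - K) = 0, i.e. 1 ∈ sigma(K)). (I - K) x = y is solvable iff y ⊥ ker((I - K)^*) = span{(-1, 2, 0, -3)}, i.e. iff -y_1 + 2y_2 - 3y_4 = 0. When solvable, the solutions are x = y + c·(1, -2, 0, -2), c arbitrary (ker(I - K) = span{(1, -2, 0, -2)}, dimension 1).

K has rank 1, so it is an outer product K = u v^T: every row of K is a multiple of one row vector. Reading off the entries, u = (1, -2, 0, -2) and v = (-1, 2, 0, -3) (row i of K equals u_i·v^T). A rank-one matrix u v^T satisfies K u = u (v·u) and kills the (3)-dimensional subspace v^⊥, so its characteristic polynomial is lambda^3 (lambda - v·u) with v·u = tr K = 1. Hence the eigenvalues of I - K are 1 (multiplicity 3) and 1 - (1) = 0, so det(I - K) = 0. (Direct check: I - K =
[[2, -2, 0, 3],
 [-2, 5, 0, -6],
 [0, 0, 1, 0],
 [-2, 4, 0, -5]]
has determinant 0.) So 1 is an eigenvalue of K and (I - K) is not invertible. The finite-dimensional Fredholm alternative says: either (I - K) is invertible, or ker(I - K) ≠ {0} and then range(I - K) = ker((I - K)^*)^⊥, with dim ker(I - K) = dim ker((I - K)^*). We are in the second case, so we need both kernels. Kernel of I - K: (I - K) u = u - u (v·u) = u - u = 0, so ker(I - K) = span{u} = span{(1, -2, 0, -2)} (it is exactly 1-dimensional because rank(I - K) = 3). Kernel of the adjoint: K is real, so (I - K)^* = I - K^T = I - v u^T, and (I - v u^T) v = v - v (u·v) = 0; hence ker((I - K)^*) = span{v} = span{(-1, 2, 0, -3)}. Therefore (I - K) x = y is solvable iff <y, v> = 0, i.e. iff -y_1 + 2y_2 - 3y_4 = 0. When this holds, K y = u (v·y) = 0, so (I - K) y = y and x = y is a particular solution; the full solution set is the line x = y + c·u = y + c·(1, -2, 0, -2), c ∈ C.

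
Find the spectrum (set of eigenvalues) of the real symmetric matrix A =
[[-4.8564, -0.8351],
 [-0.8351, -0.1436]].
sigma(A) ≈ {-5, 0}

A is real symmetric, so its spectrum consists of real eigenvalues. Expanding the characteristic polynomial of the displayed matrix gives
  det(λ I - A) = p(λ) = λ^2 + (5)λ + (0).
Solving p(λ) = 0 yields eigenvalues ≈ -5, 0. (A is shown rounded to 4 decimals, so these recover the underlying integer eigenvalues to within that precision.)
Verification: the trace of A = -5 equals the sum of eigenvalues -5, and det(A) ≈ -0.0000 matches the eigenvalue product 0.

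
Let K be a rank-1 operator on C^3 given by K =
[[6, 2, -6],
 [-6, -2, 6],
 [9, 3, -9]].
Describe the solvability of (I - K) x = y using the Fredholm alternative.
(I - K) is invertible (det(I - K) = 6 ≠ 0), so for every y in C^3 the equation (I - K) x = y has a unique solution.

K has rank 1, so it is an outer product K = u v^T: every row of K is a multiple of one row vector. Reading off the entries, u = (-2, 2, -3) and v = (-3, -1, 3) (row i of K equals u_i·v^T). A rank-one matrix u v^T satisfies K u = u (v·u) and kills the (2)-dimensional subspace v^⊥, so its characteristic polynomial is lambda^2 (lambda - v·u) with v·u = tr K = -5. Hence the eigenvalues of I - K are 1 (multiplicity 2) and 1 - (-5) = 6, so det(I - K) = 6. (Direct check: I - K =
[[-5, -2, 6],
 [6, 3, -6],
 [-9, -3, 10]]
has determinant 6.) The finite-dimensional Fredholm alternative says: either (I - K) is invertible, or ker(I - K) ≠ {0} and then range(I - K) = ker((I - K)^*)^⊥, with dim ker(I - K) = dim ker((I - K)^*). Since det(I - K) ≠ 0, 1 is not an eigenvalue of K and ker(I - K) = {0}, so we are in the first case: for every y there is a unique x = (I - K)^(-1) y. Explicitly, by the Sherman–Morrison formula, (I - u v^T)^(-1) = I + u v^T/(1 - v·u), i.e. (I - K)^(-1) = I + K/(6).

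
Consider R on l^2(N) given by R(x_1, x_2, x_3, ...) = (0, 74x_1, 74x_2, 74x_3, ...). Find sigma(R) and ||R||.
sigma(R) = closed disk {z in C : |z| ≤ 74}; ||R|| = 74

Note R = 74·U where U is the unit right shift (U x)_k = x_{k-1} (with x_0 := 0); so ||R|| = 74||U|| and sigma(R) = 74·sigma(U). ||R x||^2 = sum_{k≥1} |74x_k|^2 = 5476||x||^2, so ||R|| = 74 and sigma(R) ⊂ {|z| ≤ 74}. For any |lambda| < 74, the equation (R - lambda I) x = 0 forces x_1 = 0, then 74x_k = lambda x_{k+1} ⇒ x = 0, so R has no eigenvalues. But (R - lambda I) is not surjective for |lambda| < 74: solving (R - lambda I) x = e_1 would require x_n proportional to (lambda/74)^(-n), which is not in l^2. So every |lambda| < 74 lies in the residual spectrum. The boundary |lambda| = 74 is in the approximate point spectrum (the spectrum is closed). Hence sigma(R) is the closed disk of radius 74.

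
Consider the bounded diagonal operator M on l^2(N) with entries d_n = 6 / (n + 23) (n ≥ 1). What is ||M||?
||M|| = 1/4 (attained at n = 1)

For M diagonal, ||M|| = sup_n |d_n| = sup_n 6/(n + 23). This is positive and strictly decreasing in n, so the supremum is attained at n = 1: d_1 = 6/(1 + 23) = 1/4. Hence ||M|| = 1/4.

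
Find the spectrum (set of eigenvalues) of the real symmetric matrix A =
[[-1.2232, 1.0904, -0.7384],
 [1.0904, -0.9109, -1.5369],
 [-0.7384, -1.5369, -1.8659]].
sigma(A) ≈ {-3, -2, 1}

A is real symmetric, so its spectrum consists of real eigenvalues. Expanding the characteristic polynomial of the displayed matrix gives
  det(λ I - A) = p(λ) = λ^3 + (4)λ^2 + (1)λ + (-6).
Solving p(λ) = 0 yields eigenvalues ≈ -3, -2, 1. (A is shown rounded to 4 decimals, so these recover the underlying integer eigenvalues to within that precision.)
Verification: the trace of A = -4 equals the sum of eigenvalues -4, and det(A) ≈ 6.0003 matches the eigenvalue product 6.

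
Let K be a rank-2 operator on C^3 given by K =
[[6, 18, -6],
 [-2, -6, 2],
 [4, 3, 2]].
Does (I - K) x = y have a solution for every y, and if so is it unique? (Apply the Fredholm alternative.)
(I - K) is invertible (det(I - K) = 17 ≠ 0), so for every y in C^3 the equation (I - K) x = y has a unique solution.

K has rank 2 and factors as K = U V^T = u1 v1^T + u2 v2^T with u1 = (3, -1, 2), v1 = (2, 3, 0), u2 = (3, -1, -1), v2 = (0, 3, -2) (multiplying out reproduces the displayed K). The nonzero eigenvalues of U V^T coincide with those of the 2 x 2 matrix G = V^T U = [[v1·u1, v1·u2], [v2·u1, v2·u2]] = [[3, 3], [-7, -1]], and by the Sylvester determinant identity det(I_3 - U V^T) = det(I_2 - V^T U) = det([[-2, -3], [7, 2]]) = (-2)(2) - (-3)(7) = 17. (Direct check: I - K =
[[-5, -18, 6],
 [2, 7, -2],
 [-4, -3, -1]]
has determinant 17.) The finite-dimensional Fredholm alternative says: either (I - K) is invertible, or ker(I - K) ≠ {0} and then range(I - K) = ker((I - K)^*)^⊥, with dim ker(I - K) = dim ker((I - K)^*). Since det(I - K) ≠ 0, 1 is not an eigenvalue of K and ker(I - K) = {0}, so we are in the first case: for every y there is a unique x = (I - K)^(-1) y. (Explicitly, by the Woodbury identity, (I - U V^T)^(-1) = I + U (I_2 - G)^(-1) V^T.)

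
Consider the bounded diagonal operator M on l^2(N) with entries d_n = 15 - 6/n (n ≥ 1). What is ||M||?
||M|| = 15

For a diagonal operator on l^2 with entries d_n, ||M|| = sup_n |d_n|. Here d_1 = 9, d_2 = 12, ..., and d_n = 15 - 6/n increases monotonically toward 15. All terms lie in [9, 15), so |d_n| = d_n and the supremum is the limit 15, which is not attained by any individual d_n. Hence ||M|| = 15.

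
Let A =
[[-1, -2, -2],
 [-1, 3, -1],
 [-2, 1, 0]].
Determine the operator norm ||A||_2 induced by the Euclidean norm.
||A||_2 = sqrt(15) ≈ 3.873 (= sqrt(largest eigenvalue of A^T A))

||A||_2 = sigma_max(A) = sqrt(lambda_max(A^T A)). Form the symmetric matrix M = A^T A =
[[6, -3, 3],
 [-3, 14, 1],
 [3, 1, 5]].
Its characteristic polynomial (trace, sum of principal 2x2 minors, determinant of M give the coefficients) is
  p(λ) = det(λ I - M) = λ^3 - 25λ^2 + 165λ - 225.
By the rational root theorem any rational root is an integer divisor of 225. Testing λ = 15: p(15) = 3375 - 5625 + 2475 - 225 = 0, so λ = 15 is a root. Dividing out (λ - 15) leaves p(λ) = (λ - 15)(λ^2 - 10λ + 15). For λ^2 - 10λ + 15 the discriminant is 40. It is nonnegative but not a perfect square, so the roots are real and irrational: λ = (10 ± sqrt(40))/2 ≈ 8.1623, 1.8377.
So the eigenvalues of A^T A are ≈ 1.8377, 8.1623, 15 (all ≥ 0, as they must be for A^T A). The largest is λ_max = 15, hence ||A||_2 = sqrt(λ_max) = sqrt(15) ≈ 3.873.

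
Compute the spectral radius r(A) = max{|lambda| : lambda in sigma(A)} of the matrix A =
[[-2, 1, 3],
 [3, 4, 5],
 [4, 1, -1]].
r(A) ≈ 6.0301

The eigenvalues of A are the roots of its characteristic polynomial. With M = A (coefficients from the trace, the sum of principal 2x2 minors, and det A):
  p(λ) = det(λ I - M) = λ^3 - λ^2 - 30λ - 2.
No integer candidate from the rational root theorem (±divisors of 2) is a root, so the roots are irrational. The cubic discriminant is Δ = 107704 > 0, so there are three distinct real roots. p(-5) = -2 and p(-4) = 38 have opposite signs, so a root lies in (-5, -4); Newton's method refines it to λ ≈ -4.9632. p(-1) = 26 and p(0) = -2 have opposite signs, so a root lies in (-1, 0); Newton's method refines it to λ ≈ -0.0668. p(6) = -2 and p(7) = 82 have opposite signs, so a root lies in (6, 7); Newton's method refines it to λ ≈ 6.0301. Check (Vieta): the three roots sum to 1, matching tr M = 1.
Thus the eigenvalues (to 4 decimals) are -4.9632 (modulus 4.9632); -0.0668 (modulus 0.0668); 6.0301 (modulus 6.0301). The spectral radius is the largest modulus: r(A) ≈ 6.0301. (Cross-check: r(A) ≤ ||A||_2 ≈ 7.47; equality holds whenever A is normal, though it can also hold for some non-normal A.)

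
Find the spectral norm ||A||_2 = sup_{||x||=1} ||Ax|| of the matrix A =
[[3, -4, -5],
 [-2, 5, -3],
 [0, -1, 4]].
||A||_2 ≈ 7.5999 (= sqrt(largest eigenvalue of A^T A))

||A||_2 = sigma_max(A) = sqrt(lambda_max(A^T A)). Form the symmetric matrix M = A^T A =
[[13, -22, -9],
 [-22, 42, 1],
 [-9, 1, 50]].
Its characteristic polynomial (trace, sum of principal 2x2 minors, determinant of M give the coefficients) is
  p(λ) = det(λ I - M) = λ^3 - 105λ^2 + 2730λ - 81.
No integer candidate from the rational root theorem (±divisors of 81) is a root, so the roots are irrational. The cubic discriminant is Δ = 825242553 > 0, so there are three distinct real roots. p(0) = -81 and p(1) = 2545 have opposite signs, so a root lies in (0, 1); Newton's method refines it to λ ≈ 0.0297. p(47) = 107 and p(48) = -369 have opposite signs, so a root lies in (47, 48); Newton's method refines it to λ ≈ 47.2117. p(57) = -423 and p(58) = 151 have opposite signs, so a root lies in (57, 58); Newton's method refines it to λ ≈ 57.7586. Check (Vieta): the three roots sum to 105, matching tr M = 105.
So the eigenvalues of A^T A are ≈ 0.0297, 47.2117, 57.7586 (all ≥ 0, as they must be for A^T A). The largest is λ_max ≈ 57.7586, hence ||A||_2 = sqrt(λ_max) ≈ 7.5999.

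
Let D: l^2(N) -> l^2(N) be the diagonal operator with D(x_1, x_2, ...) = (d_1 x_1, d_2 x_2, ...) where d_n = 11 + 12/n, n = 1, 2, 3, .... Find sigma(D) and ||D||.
sigma(D) = {11 + 12/n : n ≥ 1} ∪ {11}; ||D|| = 23

A bounded diagonal operator on l^2 with diagonal entries d_n has spectrum equal to the closure of {d_n : n ≥ 1}: every d_n is an eigenvalue (with eigenvector e_n), so {d_n} ⊂ sigma(D); the spectrum is closed, so its closure is too; and for lambda not in the closure, (D - lambda I) has bounded inverse (the diagonal entries 1/(d_n - lambda) are bounded). For our sequence d_n = 11 + 12/n, n = 1, 2, 3, ...:
  - {d_n} = {11 + 12/n : n ≥ 1}; the only limit point is 11
  - closure = {11 + 12/n : n ≥ 1} ∪ {11}
For the norm: a diagonal operator has ||D|| = sup_n |d_n|. Here d_n = 11 + 12/n is positive and decreasing, so sup_n |d_n| = d_1 = 11 + 12 = 23. So ||D|| = 23.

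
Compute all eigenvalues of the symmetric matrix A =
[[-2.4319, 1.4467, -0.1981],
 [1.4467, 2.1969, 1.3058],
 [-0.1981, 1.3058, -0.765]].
sigma(A) ≈ {-3, -1, 3}

A is real symmetric, so its spectrum consists of real eigenvalues. Expanding the characteristic polynomial of the displayed matrix gives
  det(λ I - A) = p(λ) = λ^3 + (1)λ^2 + (-9)λ + (-9).
Solving p(λ) = 0 yields eigenvalues ≈ -3, -1, 3. (A is shown rounded to 4 decimals, so these recover the underlying integer eigenvalues to within that precision.)
Verification: the trace of A = -1 equals the sum of eigenvalues -1, and det(A) ≈ 9.0002 matches the eigenvalue product 9.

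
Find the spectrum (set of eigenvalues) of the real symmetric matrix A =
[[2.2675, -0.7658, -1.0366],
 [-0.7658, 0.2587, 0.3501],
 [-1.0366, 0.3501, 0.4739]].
sigma(A) ≈ {0, 3} (0 with multiplicity 2)

A is real symmetric, so its spectrum consists of real eigenvalues. Expanding the characteristic polynomial of the displayed matrix gives
  det(λ I - A) = p(λ) = λ^3 + (-3)λ^2 + (0)λ + (0).
Solving p(λ) = 0 yields eigenvalues ≈ 0, 0, 3. (A is shown rounded to 4 decimals, so these recover the underlying integer eigenvalues to within that precision.)
Verification: the trace of A = 3 equals the sum of eigenvalues 3, and det(A) ≈ 0.0000 matches the eigenvalue product 0.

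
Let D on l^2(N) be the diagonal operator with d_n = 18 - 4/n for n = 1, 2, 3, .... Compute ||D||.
||D|| = 18

For a diagonal operator on l^2 with entries d_n, ||D|| = sup_n |d_n|. Here d_1 = 14, d_2 = 16, ..., and d_n = 18 - 4/n increases monotonically toward 18. All terms lie in [14, 18), so |d_n| = d_n and the supremum is the limit 18, which is not attained by any individual d_n. Hence ||D|| = 18.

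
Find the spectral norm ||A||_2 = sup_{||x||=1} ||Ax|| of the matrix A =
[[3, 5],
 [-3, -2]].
||A||_2 = sqrt((47 + sqrt(1885))/2) ≈ 6.7237 (= sqrt(largest eigenvalue of A^T A))

||A||_2 = sigma_max(A) = sqrt(lambda_max(A^T A)). Form the symmetric matrix M = A^T A =
[[18, 21],
 [21, 29]].
Its characteristic polynomial (trace, determinant of M give the coefficients) is
  p(λ) = det(λ I - M) = λ^2 - 47λ + 81.
For λ^2 - 47λ + 81 the discriminant is 1885. It is nonnegative but not a perfect square, so the roots are real and irrational: λ = (47 ± sqrt(1885))/2 ≈ 45.2083, 1.7917.
So the eigenvalues of A^T A are ≈ 1.7917, 45.2083 (all ≥ 0, as they must be for A^T A). The largest is λ_max = (47 + sqrt(1885))/2 ≈ 45.2083, hence ||A||_2 = sqrt(λ_max) = sqrt((47 + sqrt(1885))/2) ≈ 6.7237.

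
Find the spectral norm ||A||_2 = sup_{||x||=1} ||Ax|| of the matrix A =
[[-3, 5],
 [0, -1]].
||A||_2 = sqrt((35 + sqrt(1189))/2) ≈ 5.8941 (= sqrt(largest eigenvalue of A^T A))

||A||_2 = sigma_max(A) = sqrt(lambda_max(A^T A)). Form the symmetric matrix M = A^T A =
[[9, -15],
 [-15, 26]].
Its characteristic polynomial (trace, determinant of M give the coefficients) is
  p(λ) = det(λ I - M) = λ^2 - 35λ + 9.
For λ^2 - 35λ + 9 the discriminant is 1189. It is nonnegative but not a perfect square, so the roots are real and irrational: λ = (35 ± sqrt(1189))/2 ≈ 34.7409, 0.2591.
So the eigenvalues of A^T A are ≈ 0.2591, 34.7409 (all ≥ 0, as they must be for A^T A). The largest is λ_max = (35 + sqrt(1189))/2 ≈ 34.7409, hence ||A||_2 = sqrt(λ_max) = sqrt((35 + sqrt(1189))/2) ≈ 5.8941.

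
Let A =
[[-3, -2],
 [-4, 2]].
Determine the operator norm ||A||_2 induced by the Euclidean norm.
||A||_2 = sqrt((33 + sqrt(305))/2) ≈ 5.0232 (= sqrt(largest eigenvalue of A^T A))

||A||_2 = sigma_max(A) = sqrt(lambda_max(A^T A)). Form the symmetric matrix M = A^T A =
[[25, -2],
 [-2, 8]].
Its characteristic polynomial (trace, determinant of M give the coefficients) is
  p(λ) = det(λ I - M) = λ^2 - 33λ + 196.
For λ^2 - 33λ + 196 the discriminant is 305. It is nonnegative but not a perfect square, so the roots are real and irrational: λ = (33 ± sqrt(305))/2 ≈ 25.2321, 7.7679.
So the eigenvalues of A^T A are ≈ 7.7679, 25.2321 (all ≥ 0, as they must be for A^T A). The largest is λ_max = (33 + sqrt(305))/2 ≈ 25.2321, hence ||A||_2 = sqrt(λ_max) = sqrt((33 + sqrt(305))/2) ≈ 5.0232.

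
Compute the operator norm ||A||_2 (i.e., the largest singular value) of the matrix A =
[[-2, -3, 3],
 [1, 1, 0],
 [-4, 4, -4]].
||A||_2 ≈ 7.4634 (= sqrt(largest eigenvalue of A^T A))

||A||_2 = sigma_max(A) = sqrt(lambda_max(A^T A)). Form the symmetric matrix M = A^T A =
[[21, -9, 10],
 [-9, 26, -25],
 [10, -25, 25]].
Its characteristic polynomial (trace, sum of principal 2x2 minors, determinant of M give the coefficients) is
  p(λ) = det(λ I - M) = λ^3 - 72λ^2 + 915λ - 400.
No integer candidate from the rational root theorem (±divisors of 400) is a root, so the roots are irrational. The cubic discriminant is Δ = 1148750100 > 0, so there are three distinct real roots. p(0) = -400 and p(1) = 444 have opposite signs, so a root lies in (0, 1); Newton's method refines it to λ ≈ 0.4532. p(15) = 500 and p(16) = -96 have opposite signs, so a root lies in (15, 16); Newton's method refines it to λ ≈ 15.8445. p(55) = -1500 and p(56) = 664 have opposite signs, so a root lies in (55, 56); Newton's method refines it to λ ≈ 55.7023. Check (Vieta): the three roots sum to 72, matching tr M = 72.
So the eigenvalues of A^T A are ≈ 0.4532, 15.8445, 55.7023 (all ≥ 0, as they must be for A^T A). The largest is λ_max ≈ 55.7023, hence ||A||_2 = sqrt(λ_max) ≈ 7.4634.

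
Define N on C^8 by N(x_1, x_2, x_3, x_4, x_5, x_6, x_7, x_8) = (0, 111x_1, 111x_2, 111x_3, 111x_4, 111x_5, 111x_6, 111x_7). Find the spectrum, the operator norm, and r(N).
sigma(N) = {0}; ||N|| = 111; r(N) = 0. (N is nilpotent with N^8 = 0.)

On C^8, N is a strictly lower-triangular matrix with 111 on the subdiagonal and zeros elsewhere, so its characteristic polynomial is lambda^8 and every eigenvalue is 0: sigma(N) = {0}. For the operator norm, N e_i = 111e_{i+1} for i = 1, ..., 7 and N e_8 = 0, so the singular values of N are 111 (with multiplicity 7) and 0; hence ||N|| = 111. The spectral radius r(N) = max|lambda| = 0. Note ||N|| > r(N) — characteristic of non-normal nilpotent operators. Indeed N^8 = 0.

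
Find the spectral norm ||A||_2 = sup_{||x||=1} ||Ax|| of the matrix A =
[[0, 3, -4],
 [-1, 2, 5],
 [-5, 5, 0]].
||A||_2 ≈ 7.7326 (= sqrt(largest eigenvalue of A^T A))

||A||_2 = sigma_max(A) = sqrt(lambda_max(A^T A)). Form the symmetric matrix M = A^T A =
[[26, -27, -5],
 [-27, 38, -2],
 [-5, -2, 41]].
Its characteristic polynomial (trace, sum of principal 2x2 minors, determinant of M give the coefficients) is
  p(λ) = det(λ I - M) = λ^3 - 105λ^2 + 2854λ - 9025.
No integer candidate from the rational root theorem (±divisors of 9025) is a root, so the roots are irrational. The cubic discriminant is Δ = 1507143569 > 0, so there are three distinct real roots. p(3) = -1381 and p(4) = 775 have opposite signs, so a root lies in (3, 4); Newton's method refines it to λ ≈ 3.6303. p(41) = 405 and p(42) = -289 have opposite signs, so a root lies in (41, 42); Newton's method refines it to λ ≈ 41.5767. p(59) = -765 and p(60) = 215 have opposite signs, so a root lies in (59, 60); Newton's method refines it to λ ≈ 59.793. Check (Vieta): the three roots sum to 105, matching tr M = 105.
So the eigenvalues of A^T A are ≈ 3.6303, 41.5767, 59.793 (all ≥ 0, as they must be for A^T A). The largest is λ_max ≈ 59.793, hence ||A||_2 = sqrt(λ_max) ≈ 7.7326.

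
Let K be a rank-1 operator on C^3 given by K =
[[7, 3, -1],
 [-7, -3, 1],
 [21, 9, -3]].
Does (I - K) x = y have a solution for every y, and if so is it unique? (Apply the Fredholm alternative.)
(I - K) is singular (det(I - K) = 0, i.e. 1 ∈ sigma(K)). (I - K) x = y is solvable iff y ⊥ ker((I - K)^*) = span{(7, 3, -1)}, i.e. iff 7y_1 + 3y_2 - y_3 = 0. When solvable, the solutions are x = y + c·(1, -1, 3), c arbitrary (ker(I - K) = span{(1, -1, 3)}, dimension 1).

K has rank 1, so it is an outer product K = u v^T: every row of K is a multiple of one row vector. Reading off the entries, u = (1, -1, 3) and v = (7, 3, -1) (row i of K equals u_i·v^T). A rank-one matrix u v^T satisfies K u = u (v·u) and kills the (2)-dimensional subspace v^⊥, so its characteristic polynomial is lambda^2 (lambda - v·u) with v·u = tr K = 1. Hence the eigenvalues of I - K are 1 (multiplicity 2) and 1 - (1) = 0, so det(I - K) = 0. (Direct check: I - K =
[[-6, -3, 1],
 [7, 4, -1],
 [-21, -9, 4]]
has determinant 0.) So 1 is an eigenvalue of K and (I - K) is not invertible. The finite-dimensional Fredholm alternative says: either (I - K) is invertible, or ker(I - K) ≠ {0} and then range(I - K) = ker((I - K)^*)^⊥, with dim ker(I - K) = dim ker((I - K)^*). We are in the second case, so we need both kernels. Kernel of I - K: (I - K) u = u - u (v·u) = u - u = 0, so ker(I - K) = span{u} = span{(1, -1, 3)} (it is exactly 1-dimensional because rank(I - K) = 2). Kernel of the adjoint: K is real, so (I - K)^* = I - K^T = I - v u^T, and (I - v u^T) v = v - v (u·v) = 0; hence ker((I - K)^*) = span{v} = span{(7, 3, -1)}. Therefore (I - K) x = y is solvable iff <y, v> = 0, i.e. iff 7y_1 + 3y_2 - y_3 = 0. When this holds, K y = u (v·y) = 0, so (I - K) y = y and x = y is a particular solution; the full solution set is the line x = y + c·u = y + c·(1, -1, 3), c ∈ C.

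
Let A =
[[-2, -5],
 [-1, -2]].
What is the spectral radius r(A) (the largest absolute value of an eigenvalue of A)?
r(A) = (4 + sqrt(20))/2 ≈ 4.2361

The eigenvalues of A are the roots of its characteristic polynomial. With M = A (coefficients from the trace and determinant):
  p(λ) = det(λ I - M) = λ^2 + 4λ - 1.
For λ^2 + 4λ - 1 the discriminant is 20. It is nonnegative but not a perfect square, so the roots are real and irrational: λ = (-4 ± sqrt(20))/2 ≈ 0.2361, -4.2361.
Thus the eigenvalues (to 4 decimals) are 0.2361 (modulus 0.2361); -4.2361 (modulus 4.2361). The spectral radius is the largest modulus: r(A) = (4 + sqrt(20))/2 ≈ 4.2361. (Cross-check: r(A) ≤ ||A||_2 ≈ 5.8284; equality holds whenever A is normal, though it can also hold for some non-normal A.)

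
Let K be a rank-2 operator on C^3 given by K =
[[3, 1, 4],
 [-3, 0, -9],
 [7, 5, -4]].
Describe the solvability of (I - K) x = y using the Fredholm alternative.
(I - K) is invertible (det(I - K) = 10 ≠ 0), so for every y in C^3 the equation (I - K) x = y has a unique solution.

K has rank 2 and factors as K = U V^T = u1 v1^T + u2 v2^T with u1 = (1, -3, -3), v1 = (-1, -1, 2), u2 = (-2, 3, -2), v2 = (-2, -1, -1) (multiplying out reproduces the displayed K). The nonzero eigenvalues of U V^T coincide with those of the 2 x 2 matrix G = V^T U = [[v1·u1, v1·u2], [v2·u1, v2·u2]] = [[-4, -5], [4, 3]], and by the Sylvester determinant identity det(I_3 - U V^T) = det(I_2 - V^T U) = det([[5, 5], [-4, -2]]) = (5)(-2) - (5)(-4) = 10. (Direct check: I - K =
[[-2, -1, -4],
 [3, 1, 9],
 [-7, -5, 5]]
has determinant 10.) The finite-dimensional Fredholm alternative says: either (I - K) is invertible, or ker(I - K) ≠ {0} and then range(I - K) = ker((I - K)^*)^⊥, with dim ker(I - K) = dim ker((I - K)^*). Since det(I - K) ≠ 0, 1 is not an eigenvalue of K and ker(I - K) = {0}, so we are in the first case: for every y there is a unique x = (I - K)^(-1) y. (Explicitly, by the Woodbury identity, (I - U V^T)^(-1) = I + U (I_2 - G)^(-1) V^T.)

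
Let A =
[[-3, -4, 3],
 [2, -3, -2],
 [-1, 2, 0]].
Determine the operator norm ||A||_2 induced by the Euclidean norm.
||A||_2 ≈ 5.9117 (= sqrt(largest eigenvalue of A^T A))

||A||_2 = sigma_max(A) = sqrt(lambda_max(A^T A)). Form the symmetric matrix M = A^T A =
[[14, 4, -13],
 [4, 29, -6],
 [-13, -6, 13]].
Its characteristic polynomial (trace, sum of principal 2x2 minors, determinant of M give the coefficients) is
  p(λ) = det(λ I - M) = λ^3 - 56λ^2 + 744λ - 289.
No integer candidate from the rational root theorem (±divisors of 289) is a root, so the roots are irrational. The cubic discriminant is Δ = 100034725 > 0, so there are three distinct real roots. p(0) = -289 and p(1) = 400 have opposite signs, so a root lies in (0, 1); Newton's method refines it to λ ≈ 0.4004. p(20) = 191 and p(21) = -100 have opposite signs, so a root lies in (20, 21); Newton's method refines it to λ ≈ 20.652. p(34) = -425 and p(35) = 26 have opposite signs, so a root lies in (34, 35); Newton's method refines it to λ ≈ 34.9476. Check (Vieta): the three roots sum to 56, matching tr M = 56.
So the eigenvalues of A^T A are ≈ 0.4004, 20.652, 34.9476 (all ≥ 0, as they must be for A^T A). The largest is λ_max ≈ 34.9476, hence ||A||_2 = sqrt(λ_max) ≈ 5.9117.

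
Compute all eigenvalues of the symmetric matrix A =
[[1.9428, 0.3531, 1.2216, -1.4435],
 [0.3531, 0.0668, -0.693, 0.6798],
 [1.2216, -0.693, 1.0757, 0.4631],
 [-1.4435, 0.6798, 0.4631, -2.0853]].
sigma(A) ≈ {-3, 0, 1, 3}

A is real symmetric, so its spectrum consists of real eigenvalues. Expanding the characteristic polynomial of the displayed matrix gives
  det(λ I - A) = p(λ) = λ^4 + (-1)λ^3 + (-9)λ^2 + (9)λ + (0).
Solving p(λ) = 0 yields eigenvalues ≈ -3, 0, 1, 3. (A is shown rounded to 4 decimals, so these recover the underlying integer eigenvalues to within that precision.)
Verification: the trace of A = 1 equals the sum of eigenvalues 1, and det(A) ≈ 0.0000 matches the eigenvalue product 0.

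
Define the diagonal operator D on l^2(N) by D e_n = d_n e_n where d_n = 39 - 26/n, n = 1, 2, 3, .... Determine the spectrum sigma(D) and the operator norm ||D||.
sigma(D) = {39 - 26/n : n ≥ 1} ∪ {39}; ||D|| = 39

A bounded diagonal operator on l^2 with diagonal entries d_n has spectrum equal to the closure of {d_n : n ≥ 1}: every d_n is an eigenvalue (with eigenvector e_n), so {d_n} ⊂ sigma(D); the spectrum is closed, so its closure is too; and for lambda not in the closure, (D - lambda I) has bounded inverse (the diagonal entries 1/(d_n - lambda) are bounded). For our sequence d_n = 39 - 26/n, n = 1, 2, 3, ...:
  - {d_n} = {39 - 26/n : n ≥ 1}; the only limit point is 39
  - closure = {39 - 26/n : n ≥ 1} ∪ {39}
For the norm: a diagonal operator has ||D|| = sup_n |d_n|. Here d_n = 39 - 26/n increases monotonically from d_1 = 13 toward 39, with all terms in [13, 39); so sup_n |d_n| = 39 (the supremum is the limit, not attained). So ||D|| = 39.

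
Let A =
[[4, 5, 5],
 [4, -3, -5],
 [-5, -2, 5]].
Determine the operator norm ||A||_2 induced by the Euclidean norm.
||A||_2 ≈ 9.8689 (= sqrt(largest eigenvalue of A^T A))

||A||_2 = sigma_max(A) = sqrt(lambda_max(A^T A)). Form the symmetric matrix M = A^T A =
[[57, 18, -25],
 [18, 38, 30],
 [-25, 30, 75]].
Its characteristic polynomial (trace, sum of principal 2x2 minors, determinant of M give the coefficients) is
  p(λ) = det(λ I - M) = λ^3 - 170λ^2 + 7442λ - 36100.
No integer candidate from the rational root theorem (±divisors of 36100) is a root, so the roots are irrational. The cubic discriminant is Δ = 29391342048 > 0, so there are three distinct real roots. p(5) = -3015 and p(6) = 2648 have opposite signs, so a root lies in (5, 6); Newton's method refines it to λ ≈ 5.5256. p(67) = 147 and p(68) = -1692 have opposite signs, so a root lies in (67, 68); Newton's method refines it to λ ≈ 67.0787. p(97) = -1083 and p(98) = 1728 have opposite signs, so a root lies in (97, 98); Newton's method refines it to λ ≈ 97.3957. Check (Vieta): the three roots sum to 170, matching tr M = 170.
So the eigenvalues of A^T A are ≈ 5.5256, 67.0787, 97.3957 (all ≥ 0, as they must be for A^T A). The largest is λ_max ≈ 97.3957, hence ||A||_2 = sqrt(λ_max) ≈ 9.8689.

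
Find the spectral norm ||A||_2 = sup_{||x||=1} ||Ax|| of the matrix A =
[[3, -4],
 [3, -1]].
||A||_2 = sqrt((35 + sqrt(901))/2) ≈ 5.7016 (= sqrt(largest eigenvalue of A^T A))

||A||_2 = sigma_max(A) = sqrt(lambda_max(A^T A)). Form the symmetric matrix M = A^T A =
[[18, -15],
 [-15, 17]].
Its characteristic polynomial (trace, determinant of M give the coefficients) is
  p(λ) = det(λ I - M) = λ^2 - 35λ + 81.
For λ^2 - 35λ + 81 the discriminant is 901. It is nonnegative but not a perfect square, so the roots are real and irrational: λ = (35 ± sqrt(901))/2 ≈ 32.5083, 2.4917.
So the eigenvalues of A^T A are ≈ 2.4917, 32.5083 (all ≥ 0, as they must be for A^T A). The largest is λ_max = (35 + sqrt(901))/2 ≈ 32.5083, hence ||A||_2 = sqrt(λ_max) = sqrt((35 + sqrt(901))/2) ≈ 5.7016.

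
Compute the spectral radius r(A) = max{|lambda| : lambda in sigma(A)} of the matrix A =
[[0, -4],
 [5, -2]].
r(A) = sqrt(20) ≈ 4.4721

The eigenvalues of A are the roots of its characteristic polynomial. With M = A (coefficients from the trace and determinant):
  p(λ) = det(λ I - M) = λ^2 + 2λ + 20.
For λ^2 + 2λ + 20 the discriminant is -76. It is negative, so the roots are the complex-conjugate pair λ = -1 ± (sqrt(76)/2) i ≈ -1 ± 4.3589i. For a conjugate pair the product of the roots equals the constant term, so |λ|^2 = 20 and |λ| = sqrt(20) ≈ 4.4721.
Thus the eigenvalues (to 4 decimals) are -1 ± 4.3589i (modulus 4.4721). The spectral radius is the largest modulus: r(A) = sqrt(20) ≈ 4.4721. (Cross-check: r(A) ≤ ||A||_2 ≈ 5.7278; equality holds whenever A is normal, though it can also hold for some non-normal A.)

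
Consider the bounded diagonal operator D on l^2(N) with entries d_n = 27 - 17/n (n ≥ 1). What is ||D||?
||D|| = 27

For a diagonal operator on l^2 with entries d_n, ||D|| = sup_n |d_n|. Here d_1 = 10, d_2 = 37/2, ..., and d_n = 27 - 17/n increases monotonically toward 27. All terms lie in [10, 27), so |d_n| = d_n and the supremum is the limit 27, which is not attained by any individual d_n. Hence ||D|| = 27.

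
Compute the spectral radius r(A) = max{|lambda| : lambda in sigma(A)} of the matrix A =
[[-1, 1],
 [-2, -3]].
r(A) = sqrt(5) ≈ 2.2361

The eigenvalues of A are the roots of its characteristic polynomial. With M = A (coefficients from the trace and determinant):
  p(λ) = det(λ I - M) = λ^2 + 4λ + 5.
For λ^2 + 4λ + 5 the discriminant is -4. It is negative, so the roots are the complex-conjugate pair λ = -2 ± (sqrt(4)/2) i ≈ -2 ± 1i. For a conjugate pair the product of the roots equals the constant term, so |λ|^2 = 5 and |λ| = sqrt(5) ≈ 2.2361.
Thus the eigenvalues (to 4 decimals) are -2 ± 1i (modulus 2.2361). The spectral radius is the largest modulus: r(A) = sqrt(5) ≈ 2.2361. (Cross-check: r(A) ≤ ||A||_2 ≈ 3.618; equality holds whenever A is normal, though it can also hold for some non-normal A.)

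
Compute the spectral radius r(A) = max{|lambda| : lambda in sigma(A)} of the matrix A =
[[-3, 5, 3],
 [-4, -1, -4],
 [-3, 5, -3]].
r(A) ≈ 7.2464

The eigenvalues of A are the roots of its characteristic polynomial. With M = A (coefficients from the trace, the sum of principal 2x2 minors, and det A):
  p(λ) = det(λ I - M) = λ^3 + 7λ^2 + 64λ + 138.
No integer candidate from the rational root theorem (±divisors of 138) is a root, so the roots are irrational. The cubic discriminant is Δ = -438564 < 0, so there is one real root and a complex-conjugate pair. p(-3) = -18 and p(-2) = 30 have opposite signs, so a root lies in (-3, -2); Newton's method refines it to λ ≈ -2.6281. Dividing out (λ - (-2.6281)) leaves approximately λ^2 + 4.3719λ + 52.5103. For λ^2 + 4.3719λ + 52.5103 the discriminant is -190.9273. It is negative, so the remaining roots are the complex-conjugate pair λ ≈ -2.186 ± 6.9088i. Their product equals the constant term, so |λ|^2 ≈ 52.5103 and |λ| ≈ 7.2464.
Thus the eigenvalues (to 4 decimals) are -2.6281 (modulus 2.6281); -2.186 ± 6.9088i (modulus 7.2464). The spectral radius is the largest modulus: r(A) ≈ 7.2464. (Cross-check: r(A) ≤ ||A||_2 ≈ 8.4266; equality holds whenever A is normal, though it can also hold for some non-normal A.)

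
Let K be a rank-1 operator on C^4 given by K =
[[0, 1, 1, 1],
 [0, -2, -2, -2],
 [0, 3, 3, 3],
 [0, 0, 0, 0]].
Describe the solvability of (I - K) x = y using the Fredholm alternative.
(I - K) is singular (det(I - K) = 0, i.e. 1 ∈ sigma(K)). (I - K) x = y is solvable iff y ⊥ ker((I - K)^*) = span{(0, 1, 1, 1)}, i.e. iff y_2 + y_3 + y_4 = 0. When solvable, the solutions are x = y + c·(1, -2, 3, 0), c arbitrary (ker(I - K) = span{(1, -2, 3, 0)}, dimension 1).

K has rank 1, so it is an outer product K = u v^T: every row of K is a multiple of one row vector. Reading off the entries, u = (1, -2, 3, 0) and v = (0, 1, 1, 1) (row i of K equals u_i·v^T). A rank-one matrix u v^T satisfies K u = u (v·u) and kills the (3)-dimensional subspace v^⊥, so its characteristic polynomial is lambda^3 (lambda - v·u) with v·u = tr K = 1. Hence the eigenvalues of I - K are 1 (multiplicity 3) and 1 - (1) = 0, so det(I - K) = 0. (Direct check: I - K =
[[1, -1, -1, -1],
 [0, 3, 2, 2],
 [0, -3, -2, -3],
 [0, 0, 0, 1]]
has determinant 0.) So 1 is an eigenvalue of K and (I - K) is not invertible. The finite-dimensional Fredholm alternative says: either (I - K) is invertible, or ker(I - K) ≠ {0} and then range(I - K) = ker((I - K)^*)^⊥, with dim ker(I - K) = dim ker((I - K)^*). We are in the second case, so we need both kernels. Kernel of I - K: (I - K) u = u - u (v·u) = u - u = 0, so ker(I - K) = span{u} = span{(1, -2, 3, 0)} (it is exactly 1-dimensional because rank(I - K) = 3). Kernel of the adjoint: K is real, so (I - K)^* = I - K^T = I - v u^T, and (I - v u^T) v = v - v (u·v) = 0; hence ker((I - K)^*) = span{v} = span{(0, 1, 1, 1)}. Therefore (I - K) x = y is solvable iff <y, v> = 0, i.e. iff y_2 + y_3 + y_4 = 0. When this holds, K y = u (v·y) = 0, so (I - K) y = y and x = y is a particular solution; the full solution set is the line x = y + c·u = y + c·(1, -2, 3, 0), c ∈ C.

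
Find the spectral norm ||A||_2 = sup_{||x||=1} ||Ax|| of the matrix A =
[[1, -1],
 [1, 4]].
||A||_2 = sqrt((19 + sqrt(261))/2) ≈ 4.1926 (= sqrt(largest eigenvalue of A^T A))

||A||_2 = sigma_max(A) = sqrt(lambda_max(A^T A)). Form the symmetric matrix M = A^T A =
[[2, 3],
 [3, 17]].
Its characteristic polynomial (trace, determinant of M give the coefficients) is
  p(λ) = det(λ I - M) = λ^2 - 19λ + 25.
For λ^2 - 19λ + 25 the discriminant is 261. It is nonnegative but not a perfect square, so the roots are real and irrational: λ = (19 ± sqrt(261))/2 ≈ 17.5777, 1.4223.
So the eigenvalues of A^T A are ≈ 1.4223, 17.5777 (all ≥ 0, as they must be for A^T A). The largest is λ_max = (19 + sqrt(261))/2 ≈ 17.5777, hence ||A||_2 = sqrt(λ_max) = sqrt((19 + sqrt(261))/2) ≈ 4.1926.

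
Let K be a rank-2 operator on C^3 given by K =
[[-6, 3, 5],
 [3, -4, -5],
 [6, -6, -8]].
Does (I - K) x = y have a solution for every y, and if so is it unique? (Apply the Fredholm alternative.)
(I - K) is invertible (det(I - K) = 54 ≠ 0), so for every y in C^3 the equation (I - K) x = y has a unique solution.

K has rank 2 and factors as K = U V^T = u1 v1^T + u2 v2^T with u1 = (1, 2, 2), v1 = (0, -1, -1), u2 = (2, -1, -2), v2 = (-3, 2, 3) (multiplying out reproduces the displayed K). The nonzero eigenvalues of U V^T coincide with those of the 2 x 2 matrix G = V^T U = [[v1·u1, v1·u2], [v2·u1, v2·u2]] = [[-4, 3], [7, -14]], and by the Sylvester determinant identity det(I_3 - U V^T) = det(I_2 - V^T U) = det([[5, -3], [-7, 15]]) = (5)(15) - (-3)(-7) = 54. (Direct check: I - K =
[[7, -3, -5],
 [-3, 5, 5],
 [-6, 6, 9]]
has determinant 54.) The finite-dimensional Fredholm alternative says: either (I - K) is invertible, or ker(I - K) ≠ {0} and then range(I - K) = ker((I - K)^*)^⊥, with dim ker(I - K) = dim ker((I - K)^*). Since det(I - K) ≠ 0, 1 is not an eigenvalue of K and ker(I - K) = {0}, so we are in the first case: for every y there is a unique x = (I - K)^(-1) y. (Explicitly, by the Woodbury identity, (I - U V^T)^(-1) = I + U (I_2 - G)^(-1) V^T.)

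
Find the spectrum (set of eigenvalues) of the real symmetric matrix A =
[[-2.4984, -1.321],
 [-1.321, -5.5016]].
sigma(A) ≈ {-6, -2}

A is real symmetric, so its spectrum consists of real eigenvalues. Expanding the characteristic polynomial of the displayed matrix gives
  det(λ I - A) = p(λ) = λ^2 + (8)λ + (12).
Solving p(λ) = 0 yields eigenvalues ≈ -6, -2. (A is shown rounded to 4 decimals, so these recover the underlying integer eigenvalues to within that precision.)
Verification: the trace of A = -8 equals the sum of eigenvalues -8, and det(A) ≈ 12.0002 matches the eigenvalue product 12.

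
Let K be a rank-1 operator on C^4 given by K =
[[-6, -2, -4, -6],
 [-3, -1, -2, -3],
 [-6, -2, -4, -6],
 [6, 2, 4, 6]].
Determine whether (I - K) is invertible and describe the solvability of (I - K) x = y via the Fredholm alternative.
(I - K) is invertible (det(I - K) = 6 ≠ 0), so for every y in C^4 the equation (I - K) x = y has a unique solution.

K has rank 1, so it is an outer product K = u v^T: every row of K is a multiple of one row vector. Reading off the entries, u = (2, 1, 2, -2) and v = (-3, -1, -2, -3) (row i of K equals u_i·v^T). A rank-one matrix u v^T satisfies K u = u (v·u) and kills the (3)-dimensional subspace v^⊥, so its characteristic polynomial is lambda^3 (lambda - v·u) with v·u = tr K = -5. Hence the eigenvalues of I - K are 1 (multiplicity 3) and 1 - (-5) = 6, so det(I - K) = 6. (Direct check: I - K =
[[7, 2, 4, 6],
 [3, 2, 2, 3],
 [6, 2, 5, 6],
 [-6, -2, -4, -5]]
has determinant 6.) The finite-dimensional Fredholm alternative says: either (I - K) is invertible, or ker(I - K) ≠ {0} and then range(I - K) = ker((I - K)^*)^⊥, with dim ker(I - K) = dim ker((I - K)^*). Since det(I - K) ≠ 0, 1 is not an eigenvalue of K and ker(I - K) = {0}, so we are in the first case: for every y there is a unique x = (I - K)^(-1) y. Explicitly, by the Sherman–Morrison formula, (I - u v^T)^(-1) = I + u v^T/(1 - v·u), i.e. (I - K)^(-1) = I + K/(6).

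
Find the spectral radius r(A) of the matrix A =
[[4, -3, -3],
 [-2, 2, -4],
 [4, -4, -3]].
r(A) = (2 + sqrt(92))/2 ≈ 5.7958

The eigenvalues of A are the roots of its characteristic polynomial. With M = A (coefficients from the trace, the sum of principal 2x2 minors, and det A):
  p(λ) = det(λ I - M) = λ^3 - 3λ^2 - 20λ + 22.
By the rational root theorem any rational root is an integer divisor of 22. Testing λ = 1: p(1) = 1 - 3 - 20 + 22 = 0, so λ = 1 is a root. Dividing out (λ - 1) leaves p(λ) = (λ - 1)(λ^2 - 2λ - 22). For λ^2 - 2λ - 22 the discriminant is 92. It is nonnegative but not a perfect square, so the roots are real and irrational: λ = (2 ± sqrt(92))/2 ≈ 5.7958, -3.7958.
Thus the eigenvalues (to 4 decimals) are 5.7958 (modulus 5.7958); -3.7958 (modulus 3.7958); 1 (modulus 1). The spectral radius is the largest modulus: r(A) = (2 + sqrt(92))/2 ≈ 5.7958. (Cross-check: r(A) ≤ ||A||_2 ≈ 8.6619; equality holds whenever A is normal, though it can also hold for some non-normal A.)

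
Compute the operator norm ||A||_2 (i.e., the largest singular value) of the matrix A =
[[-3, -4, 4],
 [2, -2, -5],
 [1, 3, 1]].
||A||_2 ≈ 7.4605 (= sqrt(largest eigenvalue of A^T A))

||A||_2 = sigma_max(A) = sqrt(lambda_max(A^T A)). Form the symmetric matrix M = A^T A =
[[14, 11, -21],
 [11, 29, -3],
 [-21, -3, 42]].
Its characteristic polynomial (trace, sum of principal 2x2 minors, determinant of M give the coefficients) is
  p(λ) = det(λ I - M) = λ^3 - 85λ^2 + 1641λ - 441.
No integer candidate from the rational root theorem (±divisors of 441) is a root, so the roots are irrational. The cubic discriminant is Δ = 1798658784 > 0, so there are three distinct real roots. p(0) = -441 and p(1) = 1116 have opposite signs, so a root lies in (0, 1); Newton's method refines it to λ ≈ 0.2726. p(29) = 52 and p(30) = -711 have opposite signs, so a root lies in (29, 30); Newton's method refines it to λ ≈ 29.0679. p(55) = -936 and p(56) = 511 have opposite signs, so a root lies in (55, 56); Newton's method refines it to λ ≈ 55.6595. Check (Vieta): the three roots sum to 85, matching tr M = 85.
So the eigenvalues of A^T A are ≈ 0.2726, 29.0679, 55.6595 (all ≥ 0, as they must be for A^T A). The largest is λ_max ≈ 55.6595, hence ||A||_2 = sqrt(λ_max) ≈ 7.4605.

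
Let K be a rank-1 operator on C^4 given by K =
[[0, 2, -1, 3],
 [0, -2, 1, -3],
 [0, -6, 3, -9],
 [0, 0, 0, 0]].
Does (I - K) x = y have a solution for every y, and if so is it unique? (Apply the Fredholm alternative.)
(I - K) is singular (det(I - K) = 0, i.e. 1 ∈ sigma(K)). (I - K) x = y is solvable iff y ⊥ ker((I - K)^*) = span{(0, 2, -1, 3)}, i.e. iff 2y_2 - y_3 + 3y_4 = 0. When solvable, the solutions are x = y + c·(1, -1, -3, 0), c arbitrary (ker(I - K) = span{(1, -1, -3, 0)}, dimension 1).

K has rank 1, so it is an outer product K = u v^T: every row of K is a multiple of one row vector. Reading off the entries, u = (1, -1, -3, 0) and v = (0, 2, -1, 3) (row i of K equals u_i·v^T). A rank-one matrix u v^T satisfies K u = u (v·u) and kills the (3)-dimensional subspace v^⊥, so its characteristic polynomial is lambda^3 (lambda - v·u) with v·u = tr K = 1. Hence the eigenvalues of I - K are 1 (multiplicity 3) and 1 - (1) = 0, so det(I - K) = 0. (Direct check: I - K =
[[1, -2, 1, -3],
 [0, 3, -1, 3],
 [0, 6, -2, 9],
 [0, 0, 0, 1]]
has determinant 0.) So 1 is an eigenvalue of K and (I - K) is not invertible. The finite-dimensional Fredholm alternative says: either (I - K) is invertible, or ker(I - K) ≠ {0} and then range(I - K) = ker((I - K)^*)^⊥, with dim ker(I - K) = dim ker((I - K)^*). We are in the second case, so we need both kernels. Kernel of I - K: (I - K) u = u - u (v·u) = u - u = 0, so ker(I - K) = span{u} = span{(1, -1, -3, 0)} (it is exactly 1-dimensional because rank(I - K) = 3). Kernel of the adjoint: K is real, so (I - K)^* = I - K^T = I - v u^T, and (I - v u^T) v = v - v (u·v) = 0; hence ker((I - K)^*) = span{v} = span{(0, 2, -1, 3)}. Therefore (I - K) x = y is solvable iff <y, v> = 0, i.e. iff 2y_2 - y_3 + 3y_4 = 0. When this holds, K y = u (v·y) = 0, so (I - K) y = y and x = y is a particular solution; the full solution set is the line x = y + c·u = y + c·(1, -1, -3, 0), c ∈ C.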